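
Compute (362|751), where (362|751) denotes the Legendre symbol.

(362|751)
  = (181|751)    [751 ≡ 7 mod 8 ⇒ (2|751) = +1]
  = (751|181)    [QR: 181 ≡ 1 mod 4, sign kept]
  = (27|181)    [751 ≡ 27 mod 181]
  = (181|27)    [QR: 181 ≡ 1 mod 4, sign kept]
  = (19|27)    [181 ≡ 19 mod 27]
  = -(27|19)    [QR: both ≡ 3 mod 4, sign flips]
  = -(8|19)    [27 ≡ 8 mod 19]
  = (1|19)    [19 ≡ 3 mod 8 ⇒ (2|19)^3 = -1]
  = 1    [(1|19) = 1]

1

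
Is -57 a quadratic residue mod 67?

yes

Reduce the numerator: -57 ≡ 10 (mod 67), so (-57|67) = (10|67).
Factor out 2: 10 = 2·5. Since 67 ≡ 3 (mod 8), (2|67) = -1. Now have -(5|67).
5 ≡ 1 (mod 4), so quadratic reciprocity gives (5|67) = (67|5). Reduce: 67 ≡ 2 (mod 5). Now have -(2|5).
Factor out 2: 2 = 2. Since 5 ≡ 5 (mod 8), (2|5) = -1. Now have (1|5).
(1|5) = 1. Collecting the sign factors: 1.
The Legendre symbol is 1, so x^2 ≡ -57 (mod 67) has solution.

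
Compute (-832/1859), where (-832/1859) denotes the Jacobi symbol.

0

(-832/1859)
  = (1027/1859)    [-832 ≡ 1027 mod 1859]
  = -(1859/1027)    [QR: both ≡ 3 mod 4, sign flips]
  = -(832/1027)    [1859 ≡ 832 mod 1027]
  = -(13/1027)    [1027 ≡ 3 mod 8 ⇒ (2/1027)^6 = +1]
  = -(1027/13)    [QR: 13 ≡ 1 mod 4, sign kept]
  = -(0/13)    [1027 ≡ 0 mod 13]
  = 0    [numerator 0, gcd > 1]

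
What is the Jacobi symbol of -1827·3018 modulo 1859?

-1

By multiplicativity, (-1827·3018|1859) = (-1827|1859)·(3018|1859).
First factor (-1827|1859):
(-1827|1859)
  = -(1827|1859)    [1859 ≡ 3 mod 4 ⇒ (-1|1859) = -1]
  = (1859|1827)    [QR: both ≡ 3 mod 4, sign flips]
  = (32|1827)    [1859 ≡ 32 mod 1827]
  = -(1|1827)    [1827 ≡ 3 mod 8 ⇒ (2|1827)^5 = -1]
  = -1    [(1|1827) = 1]
Second factor (3018|1859):
(3018|1859)
  = (1159|1859)    [3018 ≡ 1159 mod 1859]
  = -(1859|1159)    [QR: both ≡ 3 mod 4, sign flips]
  = -(700|1159)    [1859 ≡ 700 mod 1159]
  = -(175|1159)    [1159 ≡ 7 mod 8 ⇒ (2|1159)^2 = +1]
  = (1159|175)    [QR: both ≡ 3 mod 4, sign flips]
  = (109|175)    [1159 ≡ 109 mod 175]
  = (175|109)    [QR: 109 ≡ 1 mod 4, sign kept]
  = (66|109)    [175 ≡ 66 mod 109]
  = -(33|109)    [109 ≡ 5 mod 8 ⇒ (2|109) = -1]
  = -(109|33)    [QR: 33 ≡ 1 mod 4, sign kept]
  = -(10|33)    [109 ≡ 10 mod 33]
  = -(5|33)    [33 ≡ 1 mod 8 ⇒ (2|33) = +1]
  = -(33|5)    [QR: 5 ≡ 1 mod 4, sign kept]
  = -(3|5)    [33 ≡ 3 mod 5]
  = -(5|3)    [QR: 5 ≡ 1 mod 4, sign kept]
  = -(2|3)    [5 ≡ 2 mod 3]
  = (1|3)    [3 ≡ 3 mod 8 ⇒ (2|3) = -1]
  = 1    [(1|3) = 1]
Product: (-1)·(1) = -1.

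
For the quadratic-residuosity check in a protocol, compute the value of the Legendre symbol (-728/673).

Reduce the numerator: -728 ≡ 618 (mod 673), so (-728/673) = (618/673).
Factor out 2: 618 = 2·309. Since 673 ≡ 1 (mod 8), (2/673) = +1. Now have (309/673).
309 ≡ 1 (mod 4), so quadratic reciprocity gives (309/673) = (673/309). Reduce: 673 ≡ 55 (mod 309). Now have (55/309).
309 ≡ 1 (mod 4), so quadratic reciprocity gives (55/309) = (309/55). Reduce: 309 ≡ 34 (mod 55). Now have (34/55).
Factor out 2: 34 = 2·17. Since 55 ≡ 7 (mod 8), (2/55) = +1. Now have (17/55).
17 ≡ 1 (mod 4), so quadratic reciprocity gives (17/55) = (55/17). Reduce: 55 ≡ 4 (mod 17). Now have (4/17).
Factor out 2: 4 = 2^2. Since 17 ≡ 1 (mod 8), (2/17) = +1, and (2/17)^2 = +1. Now have (1/17).
(1/17) = 1. Collecting the sign factors: 1.

1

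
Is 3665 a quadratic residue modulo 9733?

(3665/9733)
  = (9733/3665)    [QR: 3665 ≡ 1 mod 4, sign kept]
  = (2403/3665)    [9733 ≡ 2403 mod 3665]
  = (3665/2403)    [QR: 3665 ≡ 1 mod 4, sign kept]
  = (1262/2403)    [3665 ≡ 1262 mod 2403]
  = -(631/2403)    [2403 ≡ 3 mod 8 ⇒ (2/2403) = -1]
  = (2403/631)    [QR: both ≡ 3 mod 4, sign flips]
  = (510/631)    [2403 ≡ 510 mod 631]
  = (255/631)    [631 ≡ 7 mod 8 ⇒ (2/631) = +1]
  = -(631/255)    [QR: both ≡ 3 mod 4, sign flips]
  = -(121/255)    [631 ≡ 121 mod 255]
  = -(255/121)    [QR: 121 ≡ 1 mod 4, sign kept]
  = -(13/121)    [255 ≡ 13 mod 121]
  = -(121/13)    [QR: 13 ≡ 1 mod 4, sign kept]
  = -(4/13)    [121 ≡ 4 mod 13]
  = -(1/13)    [13 ≡ 5 mod 8 ⇒ (2/13)^2 = +1]
  = -1    [(1/13) = 1]
(3665/9733) = -1, and 9733 is prime, so 3665 is not a quadratic residue mod 9733.

no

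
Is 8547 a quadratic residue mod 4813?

no

Reduce the numerator: 8547 ≡ 3734 (mod 4813), so (8547/4813) = (3734/4813).
Factor out 2: 3734 = 2·1867. Since 4813 ≡ 5 (mod 8), (2/4813) = -1. Now have -(1867/4813).
4813 ≡ 1 (mod 4), so quadratic reciprocity gives (1867/4813) = (4813/1867). Reduce: 4813 ≡ 1079 (mod 1867). Now have -(1079/1867).
Both 1079 ≡ 3 and 1867 ≡ 3 (mod 4), so reciprocity gives (1079/1867) = -(1867/1079). Reduce: 1867 ≡ 788 (mod 1079). Now have (788/1079).
Factor out 2: 788 = 2^2·197. Since 1079 ≡ 7 (mod 8), (2/1079) = +1, and (2/1079)^2 = +1. Now have (197/1079).
197 ≡ 1 (mod 4), so quadratic reciprocity gives (197/1079) = (1079/197). Reduce: 1079 ≡ 94 (mod 197). Now have (94/197).
Factor out 2: 94 = 2·47. Since 197 ≡ 5 (mod 8), (2/197) = -1. Now have -(47/197).
197 ≡ 1 (mod 4), so quadratic reciprocity gives (47/197) = (197/47). Reduce: 197 ≡ 9 (mod 47). Now have -(9/47).
9 ≡ 1 (mod 4), so quadratic reciprocity gives (9/47) = (47/9). Reduce: 47 ≡ 2 (mod 9). Now have -(2/9).
Factor out 2: 2 = 2. Since 9 ≡ 1 (mod 8), (2/9) = +1. Now have -(1/9).
(1/9) = 1. Collecting the sign factors: -1.
The Legendre symbol is -1, so x^2 ≡ 8547 (mod 4813) has no solution.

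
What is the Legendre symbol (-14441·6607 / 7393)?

By multiplicativity, (-14441·6607 / 7393) = (-14441 / 7393)·(6607 / 7393).
First factor (-14441 / 7393):
Reduce the numerator: -14441 ≡ 345 (mod 7393), so (-14441 / 7393) = (345 / 7393).
345 ≡ 1 (mod 4), so quadratic reciprocity gives (345 / 7393) = (7393 / 345). Reduce: 7393 ≡ 148 (mod 345). Now have (148 / 345).
Factor out 2: 148 = 2^2·37. Since 345 ≡ 1 (mod 8), (2 / 345) = +1, and (2 / 345)^2 = +1. Now have (37 / 345).
37 ≡ 1 (mod 4), so quadratic reciprocity gives (37 / 345) = (345 / 37). Reduce: 345 ≡ 12 (mod 37). Now have (12 / 37).
Factor out 2: 12 = 2^2·3. Since 37 ≡ 5 (mod 8), (2 / 37) = -1, and (2 / 37)^2 = +1. Now have (3 / 37).
37 ≡ 1 (mod 4), so quadratic reciprocity gives (3 / 37) = (37 / 3). Reduce: 37 ≡ 1 (mod 3). Now have (1 / 3).
(1 / 3) = 1. Collecting the sign factors: 1.
Second factor (6607 / 7393):
7393 ≡ 1 (mod 4), so quadratic reciprocity gives (6607 / 7393) = (7393 / 6607). Reduce: 7393 ≡ 786 (mod 6607). Now have (786 / 6607).
Factor out 2: 786 = 2·393. Since 6607 ≡ 7 (mod 8), (2 / 6607) = +1. Now have (393 / 6607).
393 ≡ 1 (mod 4), so quadratic reciprocity gives (393 / 6607) = (6607 / 393). Reduce: 6607 ≡ 319 (mod 393). Now have (319 / 393).
393 ≡ 1 (mod 4), so quadratic reciprocity gives (319 / 393) = (393 / 319). Reduce: 393 ≡ 74 (mod 319). Now have (74 / 319).
Factor out 2: 74 = 2·37. Since 319 ≡ 7 (mod 8), (2 / 319) = +1. Now have (37 / 319).
37 ≡ 1 (mod 4), so quadratic reciprocity gives (37 / 319) = (319 / 37). Reduce: 319 ≡ 23 (mod 37). Now have (23 / 37).
37 ≡ 1 (mod 4), so quadratic reciprocity gives (23 / 37) = (37 / 23). Reduce: 37 ≡ 14 (mod 23). Now have (14 / 23).
Factor out 2: 14 = 2·7. Since 23 ≡ 7 (mod 8), (2 / 23) = +1. Now have (7 / 23).
Both 7 ≡ 3 and 23 ≡ 3 (mod 4), so reciprocity gives (7 / 23) = -(23 / 7). Reduce: 23 ≡ 2 (mod 7). Now have -(2 / 7).
Factor out 2: 2 = 2. Since 7 ≡ 7 (mod 8), (2 / 7) = +1. Now have -(1 / 7).
(1 / 7) = 1. Collecting the sign factors: -1.
Product: (1)·(-1) = -1.

-1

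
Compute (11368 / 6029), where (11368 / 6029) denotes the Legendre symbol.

1

(11368 / 6029)
  = (5339 / 6029)    [11368 ≡ 5339 mod 6029]
  = (6029 / 5339)    [QR: 6029 ≡ 1 mod 4, sign kept]
  = (690 / 5339)    [6029 ≡ 690 mod 5339]
  = -(345 / 5339)    [5339 ≡ 3 mod 8 ⇒ (2 / 5339) = -1]
  = -(5339 / 345)    [QR: 345 ≡ 1 mod 4, sign kept]
  = -(164 / 345)    [5339 ≡ 164 mod 345]
  = -(41 / 345)    [345 ≡ 1 mod 8 ⇒ (2 / 345)^2 = +1]
  = -(345 / 41)    [QR: 41 ≡ 1 mod 4, sign kept]
  = -(17 / 41)    [345 ≡ 17 mod 41]
  = -(41 / 17)    [QR: 17 ≡ 1 mod 4, sign kept]
  = -(7 / 17)    [41 ≡ 7 mod 17]
  = -(17 / 7)    [QR: 17 ≡ 1 mod 4, sign kept]
  = -(3 / 7)    [17 ≡ 3 mod 7]
  = (7 / 3)    [QR: both ≡ 3 mod 4, sign flips]
  = (1 / 3)    [7 ≡ 1 mod 3]
  = 1    [(1 / 3) = 1]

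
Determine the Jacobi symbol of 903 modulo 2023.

0

(903/2023)
  = -(2023/903)    [QR: both ≡ 3 mod 4, sign flips]
  = -(217/903)    [2023 ≡ 217 mod 903]
  = -(903/217)    [QR: 217 ≡ 1 mod 4, sign kept]
  = -(35/217)    [903 ≡ 35 mod 217]
  = -(217/35)    [QR: 217 ≡ 1 mod 4, sign kept]
  = -(7/35)    [217 ≡ 7 mod 35]
  = (35/7)    [QR: both ≡ 3 mod 4, sign flips]
  = (0/7)    [35 ≡ 0 mod 7]
  = 0    [numerator 0, gcd > 1]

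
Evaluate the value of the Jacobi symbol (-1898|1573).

0

Reduce the numerator: -1898 ≡ 1248 (mod 1573), so (-1898|1573) = (1248|1573).
Factor out 2: 1248 = 2^5·39. Since 1573 ≡ 5 (mod 8), (2|1573) = -1, and (2|1573)^5 = -1. Now have -(39|1573).
1573 ≡ 1 (mod 4), so quadratic reciprocity gives (39|1573) = (1573|39). Reduce: 1573 ≡ 13 (mod 39). Now have -(13|39).
13 ≡ 1 (mod 4), so quadratic reciprocity gives (13|39) = (39|13). Reduce: 39 ≡ 0 (mod 13). Now have -(0|13).
The numerator is now 0 with denominator 13 > 1: the symbol is 0.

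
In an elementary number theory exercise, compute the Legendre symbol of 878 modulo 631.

1

Reduce the numerator: 878 ≡ 247 (mod 631), so (878/631) = (247/631).
Both 247 ≡ 3 and 631 ≡ 3 (mod 4), so reciprocity gives (247/631) = -(631/247). Reduce: 631 ≡ 137 (mod 247). Now have -(137/247).
137 ≡ 1 (mod 4), so quadratic reciprocity gives (137/247) = (247/137). Reduce: 247 ≡ 110 (mod 137). Now have -(110/137).
Factor out 2: 110 = 2·55. Since 137 ≡ 1 (mod 8), (2/137) = +1. Now have -(55/137).
137 ≡ 1 (mod 4), so quadratic reciprocity gives (55/137) = (137/55). Reduce: 137 ≡ 27 (mod 55). Now have -(27/55).
Both 27 ≡ 3 and 55 ≡ 3 (mod 4), so reciprocity gives (27/55) = -(55/27). Reduce: 55 ≡ 1 (mod 27). Now have (1/27).
(1/27) = 1. Collecting the sign factors: 1.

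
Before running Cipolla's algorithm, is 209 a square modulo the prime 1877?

yes

209 ≡ 1 (mod 4), so quadratic reciprocity gives (209|1877) = (1877|209). Reduce: 1877 ≡ 205 (mod 209). Now have (205|209).
205 ≡ 1 (mod 4), so quadratic reciprocity gives (205|209) = (209|205). Reduce: 209 ≡ 4 (mod 205). Now have (4|205).
Factor out 2: 4 = 2^2. Since 205 ≡ 5 (mod 8), (2|205) = -1, and (2|205)^2 = +1. Now have (1|205).
(1|205) = 1. Collecting the sign factors: 1.
(209|1877) = 1, and 1877 is prime, so 209 is a quadratic residue mod 1877.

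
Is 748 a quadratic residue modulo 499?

yes

Reduce the numerator: 748 ≡ 249 (mod 499), so (748/499) = (249/499).
249 ≡ 1 (mod 4), so quadratic reciprocity gives (249/499) = (499/249). Reduce: 499 ≡ 1 (mod 249). Now have (1/249).
(1/249) = 1. Collecting the sign factors: 1.
The Legendre symbol is 1, so x^2 ≡ 748 (mod 499) has solution.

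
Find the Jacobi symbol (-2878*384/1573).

1

By multiplicativity, (-2878·384/1573) = (-2878/1573)·(384/1573).
First factor (-2878/1573):
Pull out -1: (-2878/1573) = (-1/1573)·(2878/1573). Since 1573 ≡ 1 (mod 4), (-1/1573) = +1. Now have (2878/1573).
Reduce the numerator: 2878 ≡ 1305 (mod 1573), so (2878/1573) = (1305/1573).
1305 ≡ 1 (mod 4), so quadratic reciprocity gives (1305/1573) = (1573/1305). Reduce: 1573 ≡ 268 (mod 1305). Now have (268/1305).
Factor out 2: 268 = 2^2·67. Since 1305 ≡ 1 (mod 8), (2/1305) = +1, and (2/1305)^2 = +1. Now have (67/1305).
1305 ≡ 1 (mod 4), so quadratic reciprocity gives (67/1305) = (1305/67). Reduce: 1305 ≡ 32 (mod 67). Now have (32/67).
Factor out 2: 32 = 2^5. Since 67 ≡ 3 (mod 8), (2/67) = -1, and (2/67)^5 = -1. Now have -(1/67).
(1/67) = 1. Collecting the sign factors: -1.
Second factor (384/1573):
Factor out 2: 384 = 2^7·3. Since 1573 ≡ 5 (mod 8), (2/1573) = -1, and (2/1573)^7 = -1. Now have -(3/1573).
1573 ≡ 1 (mod 4), so quadratic reciprocity gives (3/1573) = (1573/3). Reduce: 1573 ≡ 1 (mod 3). Now have -(1/3).
(1/3) = 1. Collecting the sign factors: -1.
Product: (-1)·(-1) = 1.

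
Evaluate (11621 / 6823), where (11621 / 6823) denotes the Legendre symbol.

(11621 / 6823)
  = (4798 / 6823)    [11621 ≡ 4798 mod 6823]
  = (2399 / 6823)    [6823 ≡ 7 mod 8 ⇒ (2 / 6823) = +1]
  = -(6823 / 2399)    [QR: both ≡ 3 mod 4, sign flips]
  = -(2025 / 2399)    [6823 ≡ 2025 mod 2399]
  = -(2399 / 2025)    [QR: 2025 ≡ 1 mod 4, sign kept]
  = -(374 / 2025)    [2399 ≡ 374 mod 2025]
  = -(187 / 2025)    [2025 ≡ 1 mod 8 ⇒ (2 / 2025) = +1]
  = -(2025 / 187)    [QR: 2025 ≡ 1 mod 4, sign kept]
  = -(155 / 187)    [2025 ≡ 155 mod 187]
  = (187 / 155)    [QR: both ≡ 3 mod 4, sign flips]
  = (32 / 155)    [187 ≡ 32 mod 155]
  = -(1 / 155)    [155 ≡ 3 mod 8 ⇒ (2 / 155)^5 = -1]
  = -1    [(1 / 155) = 1]

-1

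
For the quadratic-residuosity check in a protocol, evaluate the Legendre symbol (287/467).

Both 287 ≡ 3 and 467 ≡ 3 (mod 4), so reciprocity gives (287/467) = -(467/287). Reduce: 467 ≡ 180 (mod 287). Now have -(180/287).
Factor out 2: 180 = 2^2·45. Since 287 ≡ 7 (mod 8), (2/287) = +1, and (2/287)^2 = +1. Now have -(45/287).
45 ≡ 1 (mod 4), so quadratic reciprocity gives (45/287) = (287/45). Reduce: 287 ≡ 17 (mod 45). Now have -(17/45).
17 ≡ 1 (mod 4), so quadratic reciprocity gives (17/45) = (45/17). Reduce: 45 ≡ 11 (mod 17). Now have -(11/17).
17 ≡ 1 (mod 4), so quadratic reciprocity gives (11/17) = (17/11). Reduce: 17 ≡ 6 (mod 11). Now have -(6/11).
Factor out 2: 6 = 2·3. Since 11 ≡ 3 (mod 8), (2/11) = -1. Now have (3/11).
Both 3 ≡ 3 and 11 ≡ 3 (mod 4), so reciprocity gives (3/11) = -(11/3). Reduce: 11 ≡ 2 (mod 3). Now have -(2/3).
Factor out 2: 2 = 2. Since 3 ≡ 3 (mod 8), (2/3) = -1. Now have (1/3).
(1/3) = 1. Collecting the sign factors: 1.

1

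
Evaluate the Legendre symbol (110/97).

-1

(110/97)
  = (13/97)    [110 ≡ 13 mod 97]
  = (97/13)    [QR: 13 ≡ 1 mod 4, sign kept]
  = (6/13)    [97 ≡ 6 mod 13]
  = -(3/13)    [13 ≡ 5 mod 8 ⇒ (2/13) = -1]
  = -(13/3)    [QR: 13 ≡ 1 mod 4, sign kept]
  = -(1/3)    [13 ≡ 1 mod 3]
  = -1    [(1/3) = 1]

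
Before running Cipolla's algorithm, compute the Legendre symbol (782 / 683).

(782 / 683)
  = (99 / 683)    [782 ≡ 99 mod 683]
  = -(683 / 99)    [QR: both ≡ 3 mod 4, sign flips]
  = -(89 / 99)    [683 ≡ 89 mod 99]
  = -(99 / 89)    [QR: 89 ≡ 1 mod 4, sign kept]
  = -(10 / 89)    [99 ≡ 10 mod 89]
  = -(5 / 89)    [89 ≡ 1 mod 8 ⇒ (2 / 89) = +1]
  = -(89 / 5)    [QR: 5 ≡ 1 mod 4, sign kept]
  = -(4 / 5)    [89 ≡ 4 mod 5]
  = -(1 / 5)    [5 ≡ 5 mod 8 ⇒ (2 / 5)^2 = +1]
  = -1    [(1 / 5) = 1]

-1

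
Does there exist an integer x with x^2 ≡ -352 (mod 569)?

no

(-352/569)
  = (352/569)    [569 ≡ 1 mod 4 ⇒ (-1/569) = +1]
  = (11/569)    [569 ≡ 1 mod 8 ⇒ (2/569)^5 = +1]
  = (569/11)    [QR: 569 ≡ 1 mod 4, sign kept]
  = (8/11)    [569 ≡ 8 mod 11]
  = -(1/11)    [11 ≡ 3 mod 8 ⇒ (2/11)^3 = -1]
  = -1    [(1/11) = 1]
The Legendre symbol is -1, so x^2 ≡ -352 (mod 569) has no solution.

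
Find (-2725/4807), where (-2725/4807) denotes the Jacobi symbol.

Pull out -1: (-2725/4807) = (-1/4807)·(2725/4807). Since 4807 ≡ 3 (mod 4), (-1/4807) = -1. Now have -(2725/4807).
2725 ≡ 1 (mod 4), so quadratic reciprocity gives (2725/4807) = (4807/2725). Reduce: 4807 ≡ 2082 (mod 2725). Now have -(2082/2725).
Factor out 2: 2082 = 2·1041. Since 2725 ≡ 5 (mod 8), (2/2725) = -1. Now have (1041/2725).
1041 ≡ 1 (mod 4), so quadratic reciprocity gives (1041/2725) = (2725/1041). Reduce: 2725 ≡ 643 (mod 1041). Now have (643/1041).
1041 ≡ 1 (mod 4), so quadratic reciprocity gives (643/1041) = (1041/643). Reduce: 1041 ≡ 398 (mod 643). Now have (398/643).
Factor out 2: 398 = 2·199. Since 643 ≡ 3 (mod 8), (2/643) = -1. Now have -(199/643).
Both 199 ≡ 3 and 643 ≡ 3 (mod 4), so reciprocity gives (199/643) = -(643/199). Reduce: 643 ≡ 46 (mod 199). Now have (46/199).
Factor out 2: 46 = 2·23. Since 199 ≡ 7 (mod 8), (2/199) = +1. Now have (23/199).
Both 23 ≡ 3 and 199 ≡ 3 (mod 4), so reciprocity gives (23/199) = -(199/23). Reduce: 199 ≡ 15 (mod 23). Now have -(15/23).
Both 15 ≡ 3 and 23 ≡ 3 (mod 4), so reciprocity gives (15/23) = -(23/15). Reduce: 23 ≡ 8 (mod 15). Now have (8/15).
Factor out 2: 8 = 2^3. Since 15 ≡ 7 (mod 8), (2/15) = +1, and (2/15)^3 = +1. Now have (1/15).
(1/15) = 1. Collecting the sign factors: 1.

1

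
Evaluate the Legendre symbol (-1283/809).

Pull out -1: (-1283/809) = (-1/809)·(1283/809). Since 809 ≡ 1 (mod 4), (-1/809) = +1. Now have (1283/809).
Reduce the numerator: 1283 ≡ 474 (mod 809), so (1283/809) = (474/809).
Factor out 2: 474 = 2·237. Since 809 ≡ 1 (mod 8), (2/809) = +1. Now have (237/809).
237 ≡ 1 (mod 4), so quadratic reciprocity gives (237/809) = (809/237). Reduce: 809 ≡ 98 (mod 237). Now have (98/237).
Factor out 2: 98 = 2·49. Since 237 ≡ 5 (mod 8), (2/237) = -1. Now have -(49/237).
49 ≡ 1 (mod 4), so quadratic reciprocity gives (49/237) = (237/49). Reduce: 237 ≡ 41 (mod 49). Now have -(41/49).
41 ≡ 1 (mod 4), so quadratic reciprocity gives (41/49) = (49/41). Reduce: 49 ≡ 8 (mod 41). Now have -(8/41).
Factor out 2: 8 = 2^3. Since 41 ≡ 1 (mod 8), (2/41) = +1, and (2/41)^3 = +1. Now have -(1/41).
(1/41) = 1. Collecting the sign factors: -1.

-1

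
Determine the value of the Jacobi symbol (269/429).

(269/429)
  = (429/269)    [QR: 269 ≡ 1 mod 4, sign kept]
  = (160/269)    [429 ≡ 160 mod 269]
  = -(5/269)    [269 ≡ 5 mod 8 ⇒ (2/269)^5 = -1]
  = -(269/5)    [QR: 5 ≡ 1 mod 4, sign kept]
  = -(4/5)    [269 ≡ 4 mod 5]
  = -(1/5)    [5 ≡ 5 mod 8 ⇒ (2/5)^2 = +1]
  = -1    [(1/5) = 1]

-1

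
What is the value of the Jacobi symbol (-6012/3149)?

-1

(-6012/3149)
  = (286/3149)    [-6012 ≡ 286 mod 3149]
  = -(143/3149)    [3149 ≡ 5 mod 8 ⇒ (2/3149) = -1]
  = -(3149/143)    [QR: 3149 ≡ 1 mod 4, sign kept]
  = -(3/143)    [3149 ≡ 3 mod 143]
  = (143/3)    [QR: both ≡ 3 mod 4, sign flips]
  = (2/3)    [143 ≡ 2 mod 3]
  = -(1/3)    [3 ≡ 3 mod 8 ⇒ (2/3) = -1]
  = -1    [(1/3) = 1]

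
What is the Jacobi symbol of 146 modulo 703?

Factor out 2: 146 = 2·73. Since 703 ≡ 7 (mod 8), (2|703) = +1. Now have (73|703).
73 ≡ 1 (mod 4), so quadratic reciprocity gives (73|703) = (703|73). Reduce: 703 ≡ 46 (mod 73). Now have (46|73).
Factor out 2: 46 = 2·23. Since 73 ≡ 1 (mod 8), (2|73) = +1. Now have (23|73).
73 ≡ 1 (mod 4), so quadratic reciprocity gives (23|73) = (73|23). Reduce: 73 ≡ 4 (mod 23). Now have (4|23).
Factor out 2: 4 = 2^2. Since 23 ≡ 7 (mod 8), (2|23) = +1, and (2|23)^2 = +1. Now have (1|23).
(1|23) = 1. Collecting the sign factors: 1.

1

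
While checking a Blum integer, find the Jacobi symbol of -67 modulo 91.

1

(-67|91)
  = -(67|91)    [91 ≡ 3 mod 4 ⇒ (-1|91) = -1]
  = (91|67)    [QR: both ≡ 3 mod 4, sign flips]
  = (24|67)    [91 ≡ 24 mod 67]
  = -(3|67)    [67 ≡ 3 mod 8 ⇒ (2|67)^3 = -1]
  = (67|3)    [QR: both ≡ 3 mod 4, sign flips]
  = (1|3)    [67 ≡ 1 mod 3]
  = 1    [(1|3) = 1]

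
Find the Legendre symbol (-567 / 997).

-1

(-567 / 997)
  = (430 / 997)    [-567 ≡ 430 mod 997]
  = -(215 / 997)    [997 ≡ 5 mod 8 ⇒ (2 / 997) = -1]
  = -(997 / 215)    [QR: 997 ≡ 1 mod 4, sign kept]
  = -(137 / 215)    [997 ≡ 137 mod 215]
  = -(215 / 137)    [QR: 137 ≡ 1 mod 4, sign kept]
  = -(78 / 137)    [215 ≡ 78 mod 137]
  = -(39 / 137)    [137 ≡ 1 mod 8 ⇒ (2 / 137) = +1]
  = -(137 / 39)    [QR: 137 ≡ 1 mod 4, sign kept]
  = -(20 / 39)    [137 ≡ 20 mod 39]
  = -(5 / 39)    [39 ≡ 7 mod 8 ⇒ (2 / 39)^2 = +1]
  = -(39 / 5)    [QR: 5 ≡ 1 mod 4, sign kept]
  = -(4 / 5)    [39 ≡ 4 mod 5]
  = -(1 / 5)    [5 ≡ 5 mod 8 ⇒ (2 / 5)^2 = +1]
  = -1    [(1 / 5) = 1]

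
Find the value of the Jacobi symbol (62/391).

-1

(62/391)
  = (31/391)    [391 ≡ 7 mod 8 ⇒ (2/391) = +1]
  = -(391/31)    [QR: both ≡ 3 mod 4, sign flips]
  = -(19/31)    [391 ≡ 19 mod 31]
  = (31/19)    [QR: both ≡ 3 mod 4, sign flips]
  = (12/19)    [31 ≡ 12 mod 19]
  = (3/19)    [19 ≡ 3 mod 8 ⇒ (2/19)^2 = +1]
  = -(19/3)    [QR: both ≡ 3 mod 4, sign flips]
  = -(1/3)    [19 ≡ 1 mod 3]
  = -1    [(1/3) = 1]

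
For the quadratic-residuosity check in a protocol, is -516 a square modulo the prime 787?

no

Reduce the numerator: -516 ≡ 271 (mod 787), so (-516|787) = (271|787).
Both 271 ≡ 3 and 787 ≡ 3 (mod 4), so reciprocity gives (271|787) = -(787|271). Reduce: 787 ≡ 245 (mod 271). Now have -(245|271).
245 ≡ 1 (mod 4), so quadratic reciprocity gives (245|271) = (271|245). Reduce: 271 ≡ 26 (mod 245). Now have -(26|245).
Factor out 2: 26 = 2·13. Since 245 ≡ 5 (mod 8), (2|245) = -1. Now have (13|245).
13 ≡ 1 (mod 4), so quadratic reciprocity gives (13|245) = (245|13). Reduce: 245 ≡ 11 (mod 13). Now have (11|13).
13 ≡ 1 (mod 4), so quadratic reciprocity gives (11|13) = (13|11). Reduce: 13 ≡ 2 (mod 11). Now have (2|11).
Factor out 2: 2 = 2. Since 11 ≡ 3 (mod 8), (2|11) = -1. Now have -(1|11).
(1|11) = 1. Collecting the sign factors: -1.
(-516|787) = -1, and 787 is prime, so -516 is not a quadratic residue mod 787.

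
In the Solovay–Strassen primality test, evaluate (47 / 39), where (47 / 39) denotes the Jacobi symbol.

1

(47 / 39)
  = (8 / 39)    [47 ≡ 8 mod 39]
  = (1 / 39)    [39 ≡ 7 mod 8 ⇒ (2 / 39)^3 = +1]
  = 1    [(1 / 39) = 1]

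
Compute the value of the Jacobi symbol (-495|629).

-1

Reduce the numerator: -495 ≡ 134 (mod 629), so (-495|629) = (134|629).
Factor out 2: 134 = 2·67. Since 629 ≡ 5 (mod 8), (2|629) = -1. Now have -(67|629).
629 ≡ 1 (mod 4), so quadratic reciprocity gives (67|629) = (629|67). Reduce: 629 ≡ 26 (mod 67). Now have -(26|67).
Factor out 2: 26 = 2·13. Since 67 ≡ 3 (mod 8), (2|67) = -1. Now have (13|67).
13 ≡ 1 (mod 4), so quadratic reciprocity gives (13|67) = (67|13). Reduce: 67 ≡ 2 (mod 13). Now have (2|13).
Factor out 2: 2 = 2. Since 13 ≡ 5 (mod 8), (2|13) = -1. Now have -(1|13).
(1|13) = 1. Collecting the sign factors: -1.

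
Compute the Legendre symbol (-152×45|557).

1

By multiplicativity, (-152·45|557) = (-152|557)·(45|557).
First factor (-152|557):
Reduce the numerator: -152 ≡ 405 (mod 557), so (-152|557) = (405|557).
405 ≡ 1 (mod 4), so quadratic reciprocity gives (405|557) = (557|405). Reduce: 557 ≡ 152 (mod 405). Now have (152|405).
Factor out 2: 152 = 2^3·19. Since 405 ≡ 5 (mod 8), (2|405) = -1, and (2|405)^3 = -1. Now have -(19|405).
405 ≡ 1 (mod 4), so quadratic reciprocity gives (19|405) = (405|19). Reduce: 405 ≡ 6 (mod 19). Now have -(6|19).
Factor out 2: 6 = 2·3. Since 19 ≡ 3 (mod 8), (2|19) = -1. Now have (3|19).
Both 3 ≡ 3 and 19 ≡ 3 (mod 4), so reciprocity gives (3|19) = -(19|3). Reduce: 19 ≡ 1 (mod 3). Now have -(1|3).
(1|3) = 1. Collecting the sign factors: -1.
Second factor (45|557):
45 ≡ 1 (mod 4), so quadratic reciprocity gives (45|557) = (557|45). Reduce: 557 ≡ 17 (mod 45). Now have (17|45).
17 ≡ 1 (mod 4), so quadratic reciprocity gives (17|45) = (45|17). Reduce: 45 ≡ 11 (mod 17). Now have (11|17).
17 ≡ 1 (mod 4), so quadratic reciprocity gives (11|17) = (17|11). Reduce: 17 ≡ 6 (mod 11). Now have (6|11).
Factor out 2: 6 = 2·3. Since 11 ≡ 3 (mod 8), (2|11) = -1. Now have -(3|11).
Both 3 ≡ 3 and 11 ≡ 3 (mod 4), so reciprocity gives (3|11) = -(11|3). Reduce: 11 ≡ 2 (mod 3). Now have (2|3).
Factor out 2: 2 = 2. Since 3 ≡ 3 (mod 8), (2|3) = -1. Now have -(1|3).
(1|3) = 1. Collecting the sign factors: -1.
Product: (-1)·(-1) = 1.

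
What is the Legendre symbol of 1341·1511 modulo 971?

-1

By multiplicativity, (1341·1511|971) = (1341|971)·(1511|971).
First factor (1341|971):
Reduce the numerator: 1341 ≡ 370 (mod 971), so (1341|971) = (370|971).
Factor out 2: 370 = 2·185. Since 971 ≡ 3 (mod 8), (2|971) = -1. Now have -(185|971).
185 ≡ 1 (mod 4), so quadratic reciprocity gives (185|971) = (971|185). Reduce: 971 ≡ 46 (mod 185). Now have -(46|185).
Factor out 2: 46 = 2·23. Since 185 ≡ 1 (mod 8), (2|185) = +1. Now have -(23|185).
185 ≡ 1 (mod 4), so quadratic reciprocity gives (23|185) = (185|23). Reduce: 185 ≡ 1 (mod 23). Now have -(1|23).
(1|23) = 1. Collecting the sign factors: -1.
Second factor (1511|971):
Reduce the numerator: 1511 ≡ 540 (mod 971), so (1511|971) = (540|971).
Factor out 2: 540 = 2^2·135. Since 971 ≡ 3 (mod 8), (2|971) = -1, and (2|971)^2 = +1. Now have (135|971).
Both 135 ≡ 3 and 971 ≡ 3 (mod 4), so reciprocity gives (135|971) = -(971|135). Reduce: 971 ≡ 26 (mod 135). Now have -(26|135).
Factor out 2: 26 = 2·13. Since 135 ≡ 7 (mod 8), (2|135) = +1. Now have -(13|135).
13 ≡ 1 (mod 4), so quadratic reciprocity gives (13|135) = (135|13). Reduce: 135 ≡ 5 (mod 13). Now have -(5|13).
5 ≡ 1 (mod 4), so quadratic reciprocity gives (5|13) = (13|5). Reduce: 13 ≡ 3 (mod 5). Now have -(3|5).
5 ≡ 1 (mod 4), so quadratic reciprocity gives (3|5) = (5|3). Reduce: 5 ≡ 2 (mod 3). Now have -(2|3).
Factor out 2: 2 = 2. Since 3 ≡ 3 (mod 8), (2|3) = -1. Now have (1|3).
(1|3) = 1. Collecting the sign factors: 1.
Product: (-1)·(1) = -1.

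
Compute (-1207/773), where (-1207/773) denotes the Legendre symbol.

Reduce the numerator: -1207 ≡ 339 (mod 773), so (-1207/773) = (339/773).
773 ≡ 1 (mod 4), so quadratic reciprocity gives (339/773) = (773/339). Reduce: 773 ≡ 95 (mod 339). Now have (95/339).
Both 95 ≡ 3 and 339 ≡ 3 (mod 4), so reciprocity gives (95/339) = -(339/95). Reduce: 339 ≡ 54 (mod 95). Now have -(54/95).
Factor out 2: 54 = 2·27. Since 95 ≡ 7 (mod 8), (2/95) = +1. Now have -(27/95).
Both 27 ≡ 3 and 95 ≡ 3 (mod 4), so reciprocity gives (27/95) = -(95/27). Reduce: 95 ≡ 14 (mod 27). Now have (14/27).
Factor out 2: 14 = 2·7. Since 27 ≡ 3 (mod 8), (2/27) = -1. Now have -(7/27).
Both 7 ≡ 3 and 27 ≡ 3 (mod 4), so reciprocity gives (7/27) = -(27/7). Reduce: 27 ≡ 6 (mod 7). Now have (6/7).
Factor out 2: 6 = 2·3. Since 7 ≡ 7 (mod 8), (2/7) = +1. Now have (3/7).
Both 3 ≡ 3 and 7 ≡ 3 (mod 4), so reciprocity gives (3/7) = -(7/3). Reduce: 7 ≡ 1 (mod 3). Now have -(1/3).
(1/3) = 1. Collecting the sign factors: -1.

-1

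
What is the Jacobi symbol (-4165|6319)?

1

(-4165|6319)
  = (2154|6319)    [-4165 ≡ 2154 mod 6319]
  = (1077|6319)    [6319 ≡ 7 mod 8 ⇒ (2|6319) = +1]
  = (6319|1077)    [QR: 1077 ≡ 1 mod 4, sign kept]
  = (934|1077)    [6319 ≡ 934 mod 1077]
  = -(467|1077)    [1077 ≡ 5 mod 8 ⇒ (2|1077) = -1]
  = -(1077|467)    [QR: 1077 ≡ 1 mod 4, sign kept]
  = -(143|467)    [1077 ≡ 143 mod 467]
  = (467|143)    [QR: both ≡ 3 mod 4, sign flips]
  = (38|143)    [467 ≡ 38 mod 143]
  = (19|143)    [143 ≡ 7 mod 8 ⇒ (2|143) = +1]
  = -(143|19)    [QR: both ≡ 3 mod 4, sign flips]
  = -(10|19)    [143 ≡ 10 mod 19]
  = (5|19)    [19 ≡ 3 mod 8 ⇒ (2|19) = -1]
  = (19|5)    [QR: 5 ≡ 1 mod 4, sign kept]
  = (4|5)    [19 ≡ 4 mod 5]
  = (1|5)    [5 ≡ 5 mod 8 ⇒ (2|5)^2 = +1]
  = 1    [(1|5) = 1]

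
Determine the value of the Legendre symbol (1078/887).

Reduce the numerator: 1078 ≡ 191 (mod 887), so (1078/887) = (191/887).
Both 191 ≡ 3 and 887 ≡ 3 (mod 4), so reciprocity gives (191/887) = -(887/191). Reduce: 887 ≡ 123 (mod 191). Now have -(123/191).
Both 123 ≡ 3 and 191 ≡ 3 (mod 4), so reciprocity gives (123/191) = -(191/123). Reduce: 191 ≡ 68 (mod 123). Now have (68/123).
Factor out 2: 68 = 2^2·17. Since 123 ≡ 3 (mod 8), (2/123) = -1, and (2/123)^2 = +1. Now have (17/123).
17 ≡ 1 (mod 4), so quadratic reciprocity gives (17/123) = (123/17). Reduce: 123 ≡ 4 (mod 17). Now have (4/17).
Factor out 2: 4 = 2^2. Since 17 ≡ 1 (mod 8), (2/17) = +1, and (2/17)^2 = +1. Now have (1/17).
(1/17) = 1. Collecting the sign factors: 1.

1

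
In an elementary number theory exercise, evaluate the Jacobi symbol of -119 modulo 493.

(-119/493)
  = (119/493)    [493 ≡ 1 mod 4 ⇒ (-1/493) = +1]
  = (493/119)    [QR: 493 ≡ 1 mod 4, sign kept]
  = (17/119)    [493 ≡ 17 mod 119]
  = (119/17)    [QR: 17 ≡ 1 mod 4, sign kept]
  = (0/17)    [119 ≡ 0 mod 17]
  = 0    [numerator 0, gcd > 1]

0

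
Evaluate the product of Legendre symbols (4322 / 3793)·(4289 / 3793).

-1

By multiplicativity, (4322·4289 / 3793) = (4322 / 3793)·(4289 / 3793).
First factor (4322 / 3793):
Reduce the numerator: 4322 ≡ 529 (mod 3793), so (4322 / 3793) = (529 / 3793).
529 ≡ 1 (mod 4), so quadratic reciprocity gives (529 / 3793) = (3793 / 529). Reduce: 3793 ≡ 90 (mod 529). Now have (90 / 529).
Factor out 2: 90 = 2·45. Since 529 ≡ 1 (mod 8), (2 / 529) = +1. Now have (45 / 529).
45 ≡ 1 (mod 4), so quadratic reciprocity gives (45 / 529) = (529 / 45). Reduce: 529 ≡ 34 (mod 45). Now have (34 / 45).
Factor out 2: 34 = 2·17. Since 45 ≡ 5 (mod 8), (2 / 45) = -1. Now have -(17 / 45).
17 ≡ 1 (mod 4), so quadratic reciprocity gives (17 / 45) = (45 / 17). Reduce: 45 ≡ 11 (mod 17). Now have -(11 / 17).
17 ≡ 1 (mod 4), so quadratic reciprocity gives (11 / 17) = (17 / 11). Reduce: 17 ≡ 6 (mod 11). Now have -(6 / 11).
Factor out 2: 6 = 2·3. Since 11 ≡ 3 (mod 8), (2 / 11) = -1. Now have (3 / 11).
Both 3 ≡ 3 and 11 ≡ 3 (mod 4), so reciprocity gives (3 / 11) = -(11 / 3). Reduce: 11 ≡ 2 (mod 3). Now have -(2 / 3).
Factor out 2: 2 = 2. Since 3 ≡ 3 (mod 8), (2 / 3) = -1. Now have (1 / 3).
(1 / 3) = 1. Collecting the sign factors: 1.
Second factor (4289 / 3793):
Reduce the numerator: 4289 ≡ 496 (mod 3793), so (4289 / 3793) = (496 / 3793).
Factor out 2: 496 = 2^4·31. Since 3793 ≡ 1 (mod 8), (2 / 3793) = +1, and (2 / 3793)^4 = +1. Now have (31 / 3793).
3793 ≡ 1 (mod 4), so quadratic reciprocity gives (31 / 3793) = (3793 / 31). Reduce: 3793 ≡ 11 (mod 31). Now have (11 / 31).
Both 11 ≡ 3 and 31 ≡ 3 (mod 4), so reciprocity gives (11 / 31) = -(31 / 11). Reduce: 31 ≡ 9 (mod 11). Now have -(9 / 11).
9 ≡ 1 (mod 4), so quadratic reciprocity gives (9 / 11) = (11 / 9). Reduce: 11 ≡ 2 (mod 9). Now have -(2 / 9).
Factor out 2: 2 = 2. Since 9 ≡ 1 (mod 8), (2 / 9) = +1. Now have -(1 / 9).
(1 / 9) = 1. Collecting the sign factors: -1.
Product: (1)·(-1) = -1.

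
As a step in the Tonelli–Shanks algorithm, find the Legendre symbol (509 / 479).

(509 / 479)
  = (30 / 479)    [509 ≡ 30 mod 479]
  = (15 / 479)    [479 ≡ 7 mod 8 ⇒ (2 / 479) = +1]
  = -(479 / 15)    [QR: both ≡ 3 mod 4, sign flips]
  = -(14 / 15)    [479 ≡ 14 mod 15]
  = -(7 / 15)    [15 ≡ 7 mod 8 ⇒ (2 / 15) = +1]
  = (15 / 7)    [QR: both ≡ 3 mod 4, sign flips]
  = (1 / 7)    [15 ≡ 1 mod 7]
  = 1    [(1 / 7) = 1]

1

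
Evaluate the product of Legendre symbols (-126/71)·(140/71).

By multiplicativity, (-126·140/71) = (-126/71)·(140/71).
First factor (-126/71):
Reduce the numerator: -126 ≡ 16 (mod 71), so (-126/71) = (16/71).
Factor out 2: 16 = 2^4. Since 71 ≡ 7 (mod 8), (2/71) = +1, and (2/71)^4 = +1. Now have (1/71).
(1/71) = 1. Collecting the sign factors: 1.
Second factor (140/71):
Reduce the numerator: 140 ≡ 69 (mod 71), so (140/71) = (69/71).
69 ≡ 1 (mod 4), so quadratic reciprocity gives (69/71) = (71/69). Reduce: 71 ≡ 2 (mod 69). Now have (2/69).
Factor out 2: 2 = 2. Since 69 ≡ 5 (mod 8), (2/69) = -1. Now have -(1/69).
(1/69) = 1. Collecting the sign factors: -1.
Product: (1)·(-1) = -1.

-1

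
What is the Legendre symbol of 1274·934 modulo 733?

-1

By multiplicativity, (1274·934/733) = (1274/733)·(934/733).
First factor (1274/733):
(1274/733)
  = (541/733)    [1274 ≡ 541 mod 733]
  = (733/541)    [QR: 541 ≡ 1 mod 4, sign kept]
  = (192/541)    [733 ≡ 192 mod 541]
  = (3/541)    [541 ≡ 5 mod 8 ⇒ (2/541)^6 = +1]
  = (541/3)    [QR: 541 ≡ 1 mod 4, sign kept]
  = (1/3)    [541 ≡ 1 mod 3]
  = 1    [(1/3) = 1]
Second factor (934/733):
(934/733)
  = (201/733)    [934 ≡ 201 mod 733]
  = (733/201)    [QR: 201 ≡ 1 mod 4, sign kept]
  = (130/201)    [733 ≡ 130 mod 201]
  = (65/201)    [201 ≡ 1 mod 8 ⇒ (2/201) = +1]
  = (201/65)    [QR: 65 ≡ 1 mod 4, sign kept]
  = (6/65)    [201 ≡ 6 mod 65]
  = (3/65)    [65 ≡ 1 mod 8 ⇒ (2/65) = +1]
  = (65/3)    [QR: 65 ≡ 1 mod 4, sign kept]
  = (2/3)    [65 ≡ 2 mod 3]
  = -(1/3)    [3 ≡ 3 mod 8 ⇒ (2/3) = -1]
  = -1    [(1/3) = 1]
Product: (1)·(-1) = -1.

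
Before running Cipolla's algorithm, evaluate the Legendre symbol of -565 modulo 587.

(-565|587)
  = -(565|587)    [587 ≡ 3 mod 4 ⇒ (-1|587) = -1]
  = -(587|565)    [QR: 565 ≡ 1 mod 4, sign kept]
  = -(22|565)    [587 ≡ 22 mod 565]
  = (11|565)    [565 ≡ 5 mod 8 ⇒ (2|565) = -1]
  = (565|11)    [QR: 565 ≡ 1 mod 4, sign kept]
  = (4|11)    [565 ≡ 4 mod 11]
  = (1|11)    [11 ≡ 3 mod 8 ⇒ (2|11)^2 = +1]
  = 1    [(1|11) = 1]

1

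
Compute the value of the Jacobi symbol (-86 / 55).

(-86 / 55)
  = -(86 / 55)    [55 ≡ 3 mod 4 ⇒ (-1 / 55) = -1]
  = -(31 / 55)    [86 ≡ 31 mod 55]
  = (55 / 31)    [QR: both ≡ 3 mod 4, sign flips]
  = (24 / 31)    [55 ≡ 24 mod 31]
  = (3 / 31)    [31 ≡ 7 mod 8 ⇒ (2 / 31)^3 = +1]
  = -(31 / 3)    [QR: both ≡ 3 mod 4, sign flips]
  = -(1 / 3)    [31 ≡ 1 mod 3]
  = -1    [(1 / 3) = 1]

-1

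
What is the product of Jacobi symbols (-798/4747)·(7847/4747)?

1

By multiplicativity, (-798·7847/4747) = (-798/4747)·(7847/4747).
First factor (-798/4747):
(-798/4747)
  = -(798/4747)    [4747 ≡ 3 mod 4 ⇒ (-1/4747) = -1]
  = (399/4747)    [4747 ≡ 3 mod 8 ⇒ (2/4747) = -1]
  = -(4747/399)    [QR: both ≡ 3 mod 4, sign flips]
  = -(358/399)    [4747 ≡ 358 mod 399]
  = -(179/399)    [399 ≡ 7 mod 8 ⇒ (2/399) = +1]
  = (399/179)    [QR: both ≡ 3 mod 4, sign flips]
  = (41/179)    [399 ≡ 41 mod 179]
  = (179/41)    [QR: 41 ≡ 1 mod 4, sign kept]
  = (15/41)    [179 ≡ 15 mod 41]
  = (41/15)    [QR: 41 ≡ 1 mod 4, sign kept]
  = (11/15)    [41 ≡ 11 mod 15]
  = -(15/11)    [QR: both ≡ 3 mod 4, sign flips]
  = -(4/11)    [15 ≡ 4 mod 11]
  = -(1/11)    [11 ≡ 3 mod 8 ⇒ (2/11)^2 = +1]
  = -1    [(1/11) = 1]
Second factor (7847/4747):
(7847/4747)
  = (3100/4747)    [7847 ≡ 3100 mod 4747]
  = (775/4747)    [4747 ≡ 3 mod 8 ⇒ (2/4747)^2 = +1]
  = -(4747/775)    [QR: both ≡ 3 mod 4, sign flips]
  = -(97/775)    [4747 ≡ 97 mod 775]
  = -(775/97)    [QR: 97 ≡ 1 mod 4, sign kept]
  = -(96/97)    [775 ≡ 96 mod 97]
  = -(3/97)    [97 ≡ 1 mod 8 ⇒ (2/97)^5 = +1]
  = -(97/3)    [QR: 97 ≡ 1 mod 4, sign kept]
  = -(1/3)    [97 ≡ 1 mod 3]
  = -1    [(1/3) = 1]
Product: (-1)·(-1) = 1.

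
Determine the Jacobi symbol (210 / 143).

-1

(210 / 143)
  = (67 / 143)    [210 ≡ 67 mod 143]
  = -(143 / 67)    [QR: both ≡ 3 mod 4, sign flips]
  = -(9 / 67)    [143 ≡ 9 mod 67]
  = -(67 / 9)    [QR: 9 ≡ 1 mod 4, sign kept]
  = -(4 / 9)    [67 ≡ 4 mod 9]
  = -(1 / 9)    [9 ≡ 1 mod 8 ⇒ (2 / 9)^2 = +1]
  = -1    [(1 / 9) = 1]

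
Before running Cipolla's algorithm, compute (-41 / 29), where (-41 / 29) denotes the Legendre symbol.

-1

(-41 / 29)
  = (17 / 29)    [-41 ≡ 17 mod 29]
  = (29 / 17)    [QR: 17 ≡ 1 mod 4, sign kept]
  = (12 / 17)    [29 ≡ 12 mod 17]
  = (3 / 17)    [17 ≡ 1 mod 8 ⇒ (2 / 17)^2 = +1]
  = (17 / 3)    [QR: 17 ≡ 1 mod 4, sign kept]
  = (2 / 3)    [17 ≡ 2 mod 3]
  = -(1 / 3)    [3 ≡ 3 mod 8 ⇒ (2 / 3) = -1]
  = -1    [(1 / 3) = 1]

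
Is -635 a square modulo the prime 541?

(-635/541)
  = (635/541)    [541 ≡ 1 mod 4 ⇒ (-1/541) = +1]
  = (94/541)    [635 ≡ 94 mod 541]
  = -(47/541)    [541 ≡ 5 mod 8 ⇒ (2/541) = -1]
  = -(541/47)    [QR: 541 ≡ 1 mod 4, sign kept]
  = -(24/47)    [541 ≡ 24 mod 47]
  = -(3/47)    [47 ≡ 7 mod 8 ⇒ (2/47)^3 = +1]
  = (47/3)    [QR: both ≡ 3 mod 4, sign flips]
  = (2/3)    [47 ≡ 2 mod 3]
  = -(1/3)    [3 ≡ 3 mod 8 ⇒ (2/3) = -1]
  = -1    [(1/3) = 1]
The Legendre symbol is -1, so x^2 ≡ -635 (mod 541) has no solution.

no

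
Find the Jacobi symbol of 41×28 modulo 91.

By multiplicativity, (41·28|91) = (41|91)·(28|91).
First factor (41|91):
41 ≡ 1 (mod 4), so quadratic reciprocity gives (41|91) = (91|41). Reduce: 91 ≡ 9 (mod 41). Now have (9|41).
9 ≡ 1 (mod 4), so quadratic reciprocity gives (9|41) = (41|9). Reduce: 41 ≡ 5 (mod 9). Now have (5|9).
5 ≡ 1 (mod 4), so quadratic reciprocity gives (5|9) = (9|5). Reduce: 9 ≡ 4 (mod 5). Now have (4|5).
Factor out 2: 4 = 2^2. Since 5 ≡ 5 (mod 8), (2|5) = -1, and (2|5)^2 = +1. Now have (1|5).
(1|5) = 1. Collecting the sign factors: 1.
Second factor (28|91):
Factor out 2: 28 = 2^2·7. Since 91 ≡ 3 (mod 8), (2|91) = -1, and (2|91)^2 = +1. Now have (7|91).
Both 7 ≡ 3 and 91 ≡ 3 (mod 4), so reciprocity gives (7|91) = -(91|7). Reduce: 91 ≡ 0 (mod 7). Now have -(0|7).
The numerator is now 0 with denominator 7 > 1: the symbol is 0.
Product: (1)·(0) = 0.

0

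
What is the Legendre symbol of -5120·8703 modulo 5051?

By multiplicativity, (-5120·8703/5051) = (-5120/5051)·(8703/5051).
First factor (-5120/5051):
(-5120/5051)
  = -(5120/5051)    [5051 ≡ 3 mod 4 ⇒ (-1/5051) = -1]
  = -(69/5051)    [5120 ≡ 69 mod 5051]
  = -(5051/69)    [QR: 69 ≡ 1 mod 4, sign kept]
  = -(14/69)    [5051 ≡ 14 mod 69]
  = (7/69)    [69 ≡ 5 mod 8 ⇒ (2/69) = -1]
  = (69/7)    [QR: 69 ≡ 1 mod 4, sign kept]
  = (6/7)    [69 ≡ 6 mod 7]
  = (3/7)    [7 ≡ 7 mod 8 ⇒ (2/7) = +1]
  = -(7/3)    [QR: both ≡ 3 mod 4, sign flips]
  = -(1/3)    [7 ≡ 1 mod 3]
  = -1    [(1/3) = 1]
Second factor (8703/5051):
(8703/5051)
  = (3652/5051)    [8703 ≡ 3652 mod 5051]
  = (913/5051)    [5051 ≡ 3 mod 8 ⇒ (2/5051)^2 = +1]
  = (5051/913)    [QR: 913 ≡ 1 mod 4, sign kept]
  = (486/913)    [5051 ≡ 486 mod 913]
  = (243/913)    [913 ≡ 1 mod 8 ⇒ (2/913) = +1]
  = (913/243)    [QR: 913 ≡ 1 mod 4, sign kept]
  = (184/243)    [913 ≡ 184 mod 243]
  = -(23/243)    [243 ≡ 3 mod 8 ⇒ (2/243)^3 = -1]
  = (243/23)    [QR: both ≡ 3 mod 4, sign flips]
  = (13/23)    [243 ≡ 13 mod 23]
  = (23/13)    [QR: 13 ≡ 1 mod 4, sign kept]
  = (10/13)    [23 ≡ 10 mod 13]
  = -(5/13)    [13 ≡ 5 mod 8 ⇒ (2/13) = -1]
  = -(13/5)    [QR: 5 ≡ 1 mod 4, sign kept]
  = -(3/5)    [13 ≡ 3 mod 5]
  = -(5/3)    [QR: 5 ≡ 1 mod 4, sign kept]
  = -(2/3)    [5 ≡ 2 mod 3]
  = (1/3)    [3 ≡ 3 mod 8 ⇒ (2/3) = -1]
  = 1    [(1/3) = 1]
Product: (-1)·(1) = -1.

-1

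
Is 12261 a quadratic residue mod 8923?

yes

Reduce the numerator: 12261 ≡ 3338 (mod 8923), so (12261/8923) = (3338/8923).
Factor out 2: 3338 = 2·1669. Since 8923 ≡ 3 (mod 8), (2/8923) = -1. Now have -(1669/8923).
1669 ≡ 1 (mod 4), so quadratic reciprocity gives (1669/8923) = (8923/1669). Reduce: 8923 ≡ 578 (mod 1669). Now have -(578/1669).
Factor out 2: 578 = 2·289. Since 1669 ≡ 5 (mod 8), (2/1669) = -1. Now have (289/1669).
289 ≡ 1 (mod 4), so quadratic reciprocity gives (289/1669) = (1669/289). Reduce: 1669 ≡ 224 (mod 289). Now have (224/289).
Factor out 2: 224 = 2^5·7. Since 289 ≡ 1 (mod 8), (2/289) = +1, and (2/289)^5 = +1. Now have (7/289).
289 ≡ 1 (mod 4), so quadratic reciprocity gives (7/289) = (289/7). Reduce: 289 ≡ 2 (mod 7). Now have (2/7).
Factor out 2: 2 = 2. Since 7 ≡ 7 (mod 8), (2/7) = +1. Now have (1/7).
(1/7) = 1. Collecting the sign factors: 1.
The Legendre symbol is 1, so x^2 ≡ 12261 (mod 8923) has solution.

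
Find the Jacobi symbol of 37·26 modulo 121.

1

By multiplicativity, (37·26/121) = (37/121)·(26/121).
First factor (37/121):
37 ≡ 1 (mod 4), so quadratic reciprocity gives (37/121) = (121/37). Reduce: 121 ≡ 10 (mod 37). Now have (10/37).
Factor out 2: 10 = 2·5. Since 37 ≡ 5 (mod 8), (2/37) = -1. Now have -(5/37).
5 ≡ 1 (mod 4), so quadratic reciprocity gives (5/37) = (37/5). Reduce: 37 ≡ 2 (mod 5). Now have -(2/5).
Factor out 2: 2 = 2. Since 5 ≡ 5 (mod 8), (2/5) = -1. Now have (1/5).
(1/5) = 1. Collecting the sign factors: 1.
Second factor (26/121):
Factor out 2: 26 = 2·13. Since 121 ≡ 1 (mod 8), (2/121) = +1. Now have (13/121).
13 ≡ 1 (mod 4), so quadratic reciprocity gives (13/121) = (121/13). Reduce: 121 ≡ 4 (mod 13). Now have (4/13).
Factor out 2: 4 = 2^2. Since 13 ≡ 5 (mod 8), (2/13) = -1, and (2/13)^2 = +1. Now have (1/13).
(1/13) = 1. Collecting the sign factors: 1.
Product: (1)·(1) = 1.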